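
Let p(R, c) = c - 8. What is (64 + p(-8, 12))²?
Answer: 4624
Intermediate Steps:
p(R, c) = -8 + c
(64 + p(-8, 12))² = (64 + (-8 + 12))² = (64 + 4)² = 68² = 4624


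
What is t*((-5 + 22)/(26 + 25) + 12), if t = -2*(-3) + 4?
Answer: 370/3 ≈ 123.33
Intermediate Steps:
t = 10 (t = 6 + 4 = 10)
t*((-5 + 22)/(26 + 25) + 12) = 10*((-5 + 22)/(26 + 25) + 12) = 10*(17/51 + 12) = 10*(17*(1/51) + 12) = 10*(⅓ + 12) = 10*(37/3) = 370/3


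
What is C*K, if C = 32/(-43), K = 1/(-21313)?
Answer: 32/916459 ≈ 3.4917e-5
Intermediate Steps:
K = -1/21313 ≈ -4.6920e-5
C = -32/43 (C = 32*(-1/43) = -32/43 ≈ -0.74419)
C*K = -32/43*(-1/21313) = 32/916459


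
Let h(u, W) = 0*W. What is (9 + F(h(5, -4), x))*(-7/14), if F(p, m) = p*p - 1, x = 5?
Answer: -4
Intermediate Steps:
h(u, W) = 0
F(p, m) = -1 + p**2 (F(p, m) = p**2 - 1 = -1 + p**2)
(9 + F(h(5, -4), x))*(-7/14) = (9 + (-1 + 0**2))*(-7/14) = (9 + (-1 + 0))*(-7*1/14) = (9 - 1)*(-1/2) = 8*(-1/2) = -4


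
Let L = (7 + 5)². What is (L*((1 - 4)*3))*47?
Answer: -60912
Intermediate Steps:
L = 144 (L = 12² = 144)
(L*((1 - 4)*3))*47 = (144*((1 - 4)*3))*47 = (144*(-3*3))*47 = (144*(-9))*47 = -1296*47 = -60912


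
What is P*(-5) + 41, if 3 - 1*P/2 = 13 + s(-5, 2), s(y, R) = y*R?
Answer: 41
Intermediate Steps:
s(y, R) = R*y
P = 0 (P = 6 - 2*(13 + 2*(-5)) = 6 - 2*(13 - 10) = 6 - 2*3 = 6 - 6 = 0)
P*(-5) + 41 = 0*(-5) + 41 = 0 + 41 = 41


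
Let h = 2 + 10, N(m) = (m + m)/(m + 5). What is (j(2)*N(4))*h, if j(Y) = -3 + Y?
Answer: -32/3 ≈ -10.667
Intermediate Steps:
N(m) = 2*m/(5 + m) (N(m) = (2*m)/(5 + m) = 2*m/(5 + m))
h = 12
(j(2)*N(4))*h = ((-3 + 2)*(2*4/(5 + 4)))*12 = -2*4/9*12 = -1*8/9*12 = -8/9*12 = -32/3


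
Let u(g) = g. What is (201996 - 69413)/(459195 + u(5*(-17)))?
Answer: 132583/459110 ≈ 0.28878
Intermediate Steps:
(201996 - 69413)/(459195 + u(5*(-17))) = (201996 - 69413)/(459195 + 5*(-17)) = 132583/(459195 - 85) = 132583/459110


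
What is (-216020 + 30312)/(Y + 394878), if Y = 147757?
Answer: -185708/542635 ≈ -0.34223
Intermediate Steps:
(-216020 + 30312)/(Y + 394878) = (-216020 + 30312)/(147757 + 394878) = -185708/542635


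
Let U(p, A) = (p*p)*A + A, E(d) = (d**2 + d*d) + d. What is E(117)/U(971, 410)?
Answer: 5499/77313044 ≈ 7.1126e-5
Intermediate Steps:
E(d) = d + 2*d**2 (E(d) = (d**2 + d**2) + d = 2*d**2 + d = d + 2*d**2)
U(p, A) = A + A*p**2 (U(p, A) = p**2*A + A = A*p**2 + A = A + A*p**2)
E(117)/U(971, 410) = (117*(1 + 2*117))/((410*(1 + 971**2))) = (117*(1 + 234))/((410*(1 + 942841))) = (117*235)/((410*942842)) = 27495/386565220 = 27495*(1/386565220) = 5499/77313044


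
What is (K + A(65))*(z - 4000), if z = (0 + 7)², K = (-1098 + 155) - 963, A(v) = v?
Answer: 7273791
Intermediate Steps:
K = -1906 (K = -943 - 963 = -1906)
z = 49 (z = 7² = 49)
(K + A(65))*(z - 4000) = (-1906 + 65)*(49 - 4000) = -1841*(-3951) = 7273791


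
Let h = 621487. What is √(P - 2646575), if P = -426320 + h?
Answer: 4*I*√153213 ≈ 1565.7*I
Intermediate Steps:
P = 195167 (P = -426320 + 621487 = 195167)
√(P - 2646575) = √(195167 - 2646575) = √(-2451408) = 4*I*√153213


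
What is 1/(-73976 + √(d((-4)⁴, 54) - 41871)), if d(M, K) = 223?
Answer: -9247/684061278 - I*√2603/1368122556 ≈ -1.3518e-5 - 3.7292e-8*I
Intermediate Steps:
1/(-73976 + √(d((-4)⁴, 54) - 41871)) = 1/(-73976 + √(223 - 41871)) = 1/(-73976 + √(-41648)) = 1/(-73976 + 4*I*√2603)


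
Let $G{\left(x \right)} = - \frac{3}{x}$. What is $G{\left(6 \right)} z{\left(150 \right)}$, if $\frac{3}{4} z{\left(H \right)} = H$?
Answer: $-100$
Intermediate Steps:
$z{\left(H \right)} = \frac{4 H}{3}$
$G{\left(6 \right)} z{\left(150 \right)} = - \frac{3}{6} \cdot \frac{4}{3} \cdot 150 = \left(-3\right) \frac{1}{6} \cdot 200 = \left(- \frac{1}{2}\right) 200 = -100$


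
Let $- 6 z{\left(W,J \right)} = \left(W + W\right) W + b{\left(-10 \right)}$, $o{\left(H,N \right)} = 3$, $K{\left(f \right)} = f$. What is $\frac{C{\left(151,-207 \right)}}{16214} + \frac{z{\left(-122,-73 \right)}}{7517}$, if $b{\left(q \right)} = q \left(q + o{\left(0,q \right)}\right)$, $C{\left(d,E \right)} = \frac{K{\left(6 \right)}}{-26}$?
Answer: $- \frac{1048241437}{1584448294} \approx -0.66158$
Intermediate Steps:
$C{\left(d,E \right)} = - \frac{3}{13}$ ($C{\left(d,E \right)} = \frac{6}{-26} = 6 \left(- \frac{1}{26}\right) = - \frac{3}{13}$)
$b{\left(q \right)} = q \left(3 + q\right)$ ($b{\left(q \right)} = q \left(q + 3\right) = q \left(3 + q\right)$)
$z{\left(W,J \right)} = - \frac{35}{3} - \frac{W^{2}}{3}$ ($z{\left(W,J \right)} = - \frac{\left(W + W\right) W - 10 \left(3 - 10\right)}{6} = - \frac{2 W W - -70}{6} = - \frac{2 W^{2} + 70}{6} = - \frac{70 + 2 W^{2}}{6} = - \frac{35}{3} - \frac{W^{2}}{3}$)
$\frac{C{\left(151,-207 \right)}}{16214} + \frac{z{\left(-122,-73 \right)}}{7517} = - \frac{3}{13 \cdot 16214} + \frac{- \frac{35}{3} - \frac{\left(-122\right)^{2}}{3}}{7517} = \left(- \frac{3}{13}\right) \frac{1}{16214} + \left(- \frac{35}{3} - \frac{14884}{3}\right) \frac{1}{7517} = - \frac{3}{210782} + \left(- \frac{35}{3} - \frac{14884}{3}\right) \frac{1}{7517} = - \frac{3}{210782} - \frac{4973}{7517} = - \frac{1048241437}{1584448294}$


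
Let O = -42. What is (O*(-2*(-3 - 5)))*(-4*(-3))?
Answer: -8064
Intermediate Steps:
(O*(-2*(-3 - 5)))*(-4*(-3)) = (-(-84)*(-3 - 5))*(-4*(-3)) = -(-84)*(-8)*12 = -42*16*12 = -672*12 = -8064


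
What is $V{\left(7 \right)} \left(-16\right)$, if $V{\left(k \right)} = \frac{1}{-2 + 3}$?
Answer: $-16$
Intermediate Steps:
$V{\left(k \right)} = 1$ ($V{\left(k \right)} = 1^{-1} = 1$)
$V{\left(7 \right)} \left(-16\right) = 1 \left(-16\right) = -16$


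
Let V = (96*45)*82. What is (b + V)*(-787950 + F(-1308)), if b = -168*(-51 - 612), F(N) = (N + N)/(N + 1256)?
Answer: -4769245082304/13 ≈ -3.6686e+11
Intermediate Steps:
F(N) = 2*N/(1256 + N) (F(N) = (2*N)/(1256 + N) = 2*N/(1256 + N))
V = 354240 (V = 4320*82 = 354240)
b = 111384 (b = -168*(-663) = 111384)
(b + V)*(-787950 + F(-1308)) = (111384 + 354240)*(-787950 + 2*(-1308)/(1256 - 1308)) = 465624*(-787950 + 2*(-1308)/(-52)) = 465624*(-787950 + 2*(-1308)*(-1/52)) = 465624*(-787950 + 654/13) = 465624*(-10242696/13) = -4769245082304/13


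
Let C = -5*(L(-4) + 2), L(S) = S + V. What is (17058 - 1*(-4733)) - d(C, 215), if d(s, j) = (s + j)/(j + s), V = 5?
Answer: 21790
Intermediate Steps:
L(S) = 5 + S (L(S) = S + 5 = 5 + S)
C = -15 (C = -5*((5 - 4) + 2) = -5*(1 + 2) = -5*3 = -15)
d(s, j) = 1 (d(s, j) = (j + s)/(j + s) = 1)
(17058 - 1*(-4733)) - d(C, 215) = (17058 - 1*(-4733)) - 1*1 = (17058 + 4733) - 1 = 21791 - 1 = 21790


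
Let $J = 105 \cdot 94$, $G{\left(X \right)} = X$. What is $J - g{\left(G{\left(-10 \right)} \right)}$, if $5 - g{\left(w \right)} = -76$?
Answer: $9789$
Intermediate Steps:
$J = 9870$
$g{\left(w \right)} = 81$ ($g{\left(w \right)} = 5 - -76 = 5 + 76 = 81$)
$J - g{\left(G{\left(-10 \right)} \right)} = 9870 - 81 = 9789$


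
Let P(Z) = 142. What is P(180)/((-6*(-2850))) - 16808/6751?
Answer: -143229079/57721050 ≈ -2.4814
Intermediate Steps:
P(180)/((-6*(-2850))) - 16808/6751 = 142/((-6*(-2850))) - 16808/6751 = 142/17100 - 16808*1/6751 = 142*(1/17100) - 16808/6751 = 71/8550 - 16808/6751 = -143229079/57721050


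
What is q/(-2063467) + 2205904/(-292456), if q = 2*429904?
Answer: -600408264702/75434163119 ≈ -7.9594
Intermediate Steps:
q = 859808
q/(-2063467) + 2205904/(-292456) = 859808/(-2063467) + 2205904/(-292456) = 859808*(-1/2063467) + 2205904*(-1/292456) = -859808/2063467 - 275738/36557 = -600408264702/75434163119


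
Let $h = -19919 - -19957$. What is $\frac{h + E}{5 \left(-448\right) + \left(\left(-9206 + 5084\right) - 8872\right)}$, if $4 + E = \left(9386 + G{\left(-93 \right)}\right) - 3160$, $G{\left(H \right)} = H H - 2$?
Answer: $- \frac{4969}{5078} \approx -0.97853$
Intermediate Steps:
$G{\left(H \right)} = -2 + H^{2}$ ($G{\left(H \right)} = H^{2} - 2 = -2 + H^{2}$)
$h = 38$ ($h = -19919 + 19957 = 38$)
$E = 14869$ ($E = -4 + \left(\left(9386 - \left(2 - \left(-93\right)^{2}\right)\right) - 3160\right) = -4 + \left(\left(9386 + \left(-2 + 8649\right)\right) - 3160\right) = -4 + \left(\left(9386 + 8647\right) - 3160\right) = -4 + \left(18033 - 3160\right) = -4 + 14873 = 14869$)
$\frac{h + E}{5 \left(-448\right) + \left(\left(-9206 + 5084\right) - 8872\right)} = \frac{38 + 14869}{5 \left(-448\right) + \left(\left(-9206 + 5084\right) - 8872\right)} = \frac{14907}{-2240 - 12994} = \frac{14907}{-15234} = 14907 \left(- \frac{1}{15234}\right) = - \frac{4969}{5078}$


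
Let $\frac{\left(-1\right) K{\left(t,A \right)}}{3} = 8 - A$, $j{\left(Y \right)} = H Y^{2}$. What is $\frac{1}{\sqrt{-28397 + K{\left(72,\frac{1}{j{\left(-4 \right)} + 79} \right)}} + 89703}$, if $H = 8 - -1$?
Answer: $\frac{20003769}{1794404428487} - \frac{166 i \sqrt{51290}}{1794404428487} \approx 1.1148 \cdot 10^{-5} - 2.0951 \cdot 10^{-8} i$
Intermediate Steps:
$H = 9$ ($H = 8 + 1 = 9$)
$j{\left(Y \right)} = 9 Y^{2}$
$K{\left(t,A \right)} = -24 + 3 A$ ($K{\left(t,A \right)} = - 3 \left(8 - A\right) = -24 + 3 A$)
$\frac{1}{\sqrt{-28397 + K{\left(72,\frac{1}{j{\left(-4 \right)} + 79} \right)}} + 89703} = \frac{1}{\sqrt{-28397 - \left(24 - \frac{3}{9 \left(-4\right)^{2} + 79}\right)} + 89703} = \frac{1}{\sqrt{-28397 - \left(24 - \frac{3}{9 \cdot 16 + 79}\right)} + 89703} = \frac{1}{\sqrt{-28397 - \left(24 - \frac{3}{144 + 79}\right)} + 89703} = \frac{1}{\sqrt{-28397 - \left(24 - \frac{3}{223}\right)} + 89703} = \frac{1}{\sqrt{-28397 + \left(-24 + 3 \cdot \frac{1}{223}\right)} + 89703} = \frac{1}{\sqrt{-28397 + \left(-24 + \frac{3}{223}\right)} + 89703} = \frac{1}{\sqrt{-28397 - \frac{5349}{223}} + 89703} = \frac{1}{\sqrt{- \frac{6337880}{223}} + 89703} = \frac{1}{\frac{166 i \sqrt{51290}}{223} + 89703} = \frac{1}{89703 + \frac{166 i \sqrt{51290}}{223}}$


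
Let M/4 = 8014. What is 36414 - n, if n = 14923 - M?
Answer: 53547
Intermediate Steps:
M = 32056 (M = 4*8014 = 32056)
n = -17133 (n = 14923 - 1*32056 = 14923 - 32056 = -17133)
36414 - n = 36414 - 1*(-17133) = 36414 + 17133 = 53547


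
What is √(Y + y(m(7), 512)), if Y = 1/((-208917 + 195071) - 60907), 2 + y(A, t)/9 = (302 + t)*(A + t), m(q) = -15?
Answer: √20345970435738283/74753 ≈ 1908.1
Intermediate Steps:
y(A, t) = -18 + 9*(302 + t)*(A + t) (y(A, t) = -18 + 9*((302 + t)*(A + t)) = -18 + 9*(302 + t)*(A + t))
Y = -1/74753 (Y = 1/(-13846 - 60907) = 1/(-74753) = -1/74753 ≈ -1.3377e-5)
√(Y + y(m(7), 512)) = √(-1/74753 + (-18 + 9*512² + 2718*(-15) + 2718*512 + 9*(-15)*512)) = √(-1/74753 + (-18 + 9*262144 - 40770 + 1391616 - 69120)) = √(-1/74753 + (-18 + 2359296 - 40770 + 1391616 - 69120)) = √(-1/74753 + 3641004) = √(272175972011/74753) = √20345970435738283/74753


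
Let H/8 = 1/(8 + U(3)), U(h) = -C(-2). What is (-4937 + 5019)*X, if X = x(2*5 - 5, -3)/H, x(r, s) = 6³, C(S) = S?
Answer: 22140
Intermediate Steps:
U(h) = 2 (U(h) = -1*(-2) = 2)
x(r, s) = 216
H = ⅘ (H = 8/(8 + 2) = 8/10 = 8*(⅒) = ⅘ ≈ 0.80000)
X = 270 (X = 216/(⅘) = 216*(5/4) = 270)
(-4937 + 5019)*X = (-4937 + 5019)*270 = 82*270 = 22140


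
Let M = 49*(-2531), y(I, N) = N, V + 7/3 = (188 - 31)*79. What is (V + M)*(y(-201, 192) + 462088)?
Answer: -154796769400/3 ≈ -5.1599e+10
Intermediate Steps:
V = 37202/3 (V = -7/3 + (188 - 31)*79 = -7/3 + 157*79 = -7/3 + 12403 = 37202/3 ≈ 12401.)
M = -124019
(V + M)*(y(-201, 192) + 462088) = (37202/3 - 124019)*(192 + 462088) = -334855/3*462280 = -154796769400/3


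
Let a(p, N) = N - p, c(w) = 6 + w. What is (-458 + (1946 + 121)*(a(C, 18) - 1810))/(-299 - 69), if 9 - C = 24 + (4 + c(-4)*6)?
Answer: 3640445/368 ≈ 9892.5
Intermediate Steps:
C = -31 (C = 9 - (24 + (4 + (6 - 4)*6)) = 9 - (24 + (4 + 2*6)) = 9 - (24 + (4 + 12)) = 9 - (24 + 16) = 9 - 1*40 = 9 - 40 = -31)
(-458 + (1946 + 121)*(a(C, 18) - 1810))/(-299 - 69) = (-458 + (1946 + 121)*((18 - 1*(-31)) - 1810))/(-299 - 69) = (-458 + 2067*((18 + 31) - 1810))/(-368) = (-458 + 2067*(49 - 1810))*(-1/368) = (-458 + 2067*(-1761))*(-1/368) = (-458 - 3639987)*(-1/368) = -3640445*(-1/368) = 3640445/368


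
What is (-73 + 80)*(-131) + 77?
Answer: -840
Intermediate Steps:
(-73 + 80)*(-131) + 77 = 7*(-131) + 77 = -917 + 77 = -840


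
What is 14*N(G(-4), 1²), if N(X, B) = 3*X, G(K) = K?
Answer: -168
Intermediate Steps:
14*N(G(-4), 1²) = 14*(3*(-4)) = 14*(-12) = -168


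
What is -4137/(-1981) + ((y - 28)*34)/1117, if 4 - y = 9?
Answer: 342621/316111 ≈ 1.0839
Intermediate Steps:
y = -5 (y = 4 - 1*9 = 4 - 9 = -5)
-4137/(-1981) + ((y - 28)*34)/1117 = -4137/(-1981) + ((-5 - 28)*34)/1117 = -4137*(-1/1981) - 33*34*(1/1117) = 591/283 - 1122*1/1117 = 591/283 - 1122/1117 = 342621/316111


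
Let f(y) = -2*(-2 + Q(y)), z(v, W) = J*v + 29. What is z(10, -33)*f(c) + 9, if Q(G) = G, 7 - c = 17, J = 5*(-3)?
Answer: -2895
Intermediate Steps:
J = -15
c = -10 (c = 7 - 1*17 = 7 - 17 = -10)
z(v, W) = 29 - 15*v (z(v, W) = -15*v + 29 = 29 - 15*v)
f(y) = 4 - 2*y (f(y) = -2*(-2 + y) = 4 - 2*y)
z(10, -33)*f(c) + 9 = (29 - 15*10)*(4 - 2*(-10)) + 9 = (29 - 150)*(4 + 20) + 9 = -121*24 + 9 = -2904 + 9 = -2895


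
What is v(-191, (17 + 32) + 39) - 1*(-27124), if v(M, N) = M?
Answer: 26933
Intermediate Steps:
v(-191, (17 + 32) + 39) - 1*(-27124) = -191 - 1*(-27124) = -191 + 27124 = 26933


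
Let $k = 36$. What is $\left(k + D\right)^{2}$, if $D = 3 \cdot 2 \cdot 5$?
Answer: $4356$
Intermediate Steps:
$D = 30$ ($D = 6 \cdot 5 = 30$)
$\left(k + D\right)^{2} = \left(36 + 30\right)^{2} = 66^{2} = 4356$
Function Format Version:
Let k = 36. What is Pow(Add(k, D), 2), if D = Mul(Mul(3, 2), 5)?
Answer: 4356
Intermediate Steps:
D = 30 (D = Mul(6, 5) = 30)
Pow(Add(k, D), 2) = Pow(Add(36, 30), 2) = Pow(66, 2) = 4356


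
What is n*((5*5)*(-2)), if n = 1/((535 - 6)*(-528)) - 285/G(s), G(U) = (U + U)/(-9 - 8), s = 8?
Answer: -528619775/34914 ≈ -15141.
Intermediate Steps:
G(U) = -2*U/17 (G(U) = (2*U)/(-17) = (2*U)*(-1/17) = -2*U/17)
n = 21144791/69828 (n = 1/((535 - 6)*(-528)) - 285/((-2/17*8)) = -1/528/529 - 285/(-16/17) = (1/529)*(-1/528) - 285*(-17/16) = -1/279312 + 4845/16 = 21144791/69828 ≈ 302.81)
n*((5*5)*(-2)) = 21144791*((5*5)*(-2))/69828 = 21144791*(25*(-2))/69828 = (21144791/69828)*(-50) = -528619775/34914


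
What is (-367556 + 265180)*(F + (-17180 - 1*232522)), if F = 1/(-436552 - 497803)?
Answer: 23885376522913336/934355 ≈ 2.5563e+10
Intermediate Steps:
F = -1/934355 (F = 1/(-934355) = -1/934355 ≈ -1.0703e-6)
(-367556 + 265180)*(F + (-17180 - 1*232522)) = (-367556 + 265180)*(-1/934355 + (-17180 - 1*232522)) = -102376*(-1/934355 + (-17180 - 232522)) = -102376*(-1/934355 - 249702) = -102376*(-233310312211/934355) = 23885376522913336/934355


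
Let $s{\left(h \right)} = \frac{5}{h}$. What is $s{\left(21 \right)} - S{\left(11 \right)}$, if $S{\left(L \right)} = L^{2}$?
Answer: $- \frac{2536}{21} \approx -120.76$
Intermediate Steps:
$s{\left(21 \right)} - S{\left(11 \right)} = \frac{5}{21} - 11^{2} = 5 \cdot \frac{1}{21} - 121 = \frac{5}{21} - 121 = - \frac{2536}{21}$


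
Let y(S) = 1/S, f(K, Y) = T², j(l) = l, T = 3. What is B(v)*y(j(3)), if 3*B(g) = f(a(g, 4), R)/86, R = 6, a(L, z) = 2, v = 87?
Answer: 1/86 ≈ 0.011628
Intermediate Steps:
f(K, Y) = 9 (f(K, Y) = 3² = 9)
B(g) = 3/86 (B(g) = (9/86)/3 = (9*(1/86))/3 = (⅓)*(9/86) = 3/86)
B(v)*y(j(3)) = (3/86)/3 = (3/86)*(⅓) = 1/86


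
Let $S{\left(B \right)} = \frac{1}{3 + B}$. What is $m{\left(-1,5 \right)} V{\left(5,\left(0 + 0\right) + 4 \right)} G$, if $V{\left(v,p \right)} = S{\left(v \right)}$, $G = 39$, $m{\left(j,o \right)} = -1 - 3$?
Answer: $- \frac{39}{2} \approx -19.5$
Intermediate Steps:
$m{\left(j,o \right)} = -4$
$V{\left(v,p \right)} = \frac{1}{3 + v}$
$m{\left(-1,5 \right)} V{\left(5,\left(0 + 0\right) + 4 \right)} G = - \frac{4}{3 + 5} \cdot 39 = - \frac{4}{8} \cdot 39 = \left(-4\right) \frac{1}{8} \cdot 39 = \left(- \frac{1}{2}\right) 39 = - \frac{39}{2}$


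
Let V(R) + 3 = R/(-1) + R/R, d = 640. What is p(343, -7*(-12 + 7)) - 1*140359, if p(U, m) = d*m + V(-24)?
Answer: -117937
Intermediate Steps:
V(R) = -2 - R (V(R) = -3 + (R/(-1) + R/R) = -3 + (R*(-1) + 1) = -3 + (-R + 1) = -3 + (1 - R) = -2 - R)
p(U, m) = 22 + 640*m (p(U, m) = 640*m + (-2 - 1*(-24)) = 640*m + (-2 + 24) = 640*m + 22 = 22 + 640*m)
p(343, -7*(-12 + 7)) - 1*140359 = (22 + 640*(-7*(-12 + 7))) - 1*140359 = (22 + 640*(-7*(-5))) - 140359 = (22 + 640*35) - 140359 = (22 + 22400) - 140359 = 22422 - 140359 = -117937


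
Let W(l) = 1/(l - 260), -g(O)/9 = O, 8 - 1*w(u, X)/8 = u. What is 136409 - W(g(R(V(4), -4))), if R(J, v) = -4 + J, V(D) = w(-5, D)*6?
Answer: 796628561/5840 ≈ 1.3641e+5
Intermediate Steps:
w(u, X) = 64 - 8*u
V(D) = 624 (V(D) = (64 - 8*(-5))*6 = (64 + 40)*6 = 104*6 = 624)
g(O) = -9*O
W(l) = 1/(-260 + l)
136409 - W(g(R(V(4), -4))) = 136409 - 1/(-260 - 9*(-4 + 624)) = 136409 - 1/(-260 - 9*620) = 136409 - 1/(-260 - 5580) = 136409 - 1/(-5840) = 136409 - 1*(-1/5840) = 136409 + 1/5840 = 796628561/5840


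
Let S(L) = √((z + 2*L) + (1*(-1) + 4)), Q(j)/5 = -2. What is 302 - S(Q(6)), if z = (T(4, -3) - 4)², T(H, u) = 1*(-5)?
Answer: 294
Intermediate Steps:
T(H, u) = -5
Q(j) = -10 (Q(j) = 5*(-2) = -10)
z = 81 (z = (-5 - 4)² = (-9)² = 81)
S(L) = √(84 + 2*L) (S(L) = √((81 + 2*L) + (1*(-1) + 4)) = √((81 + 2*L) + (-1 + 4)) = √((81 + 2*L) + 3) = √(84 + 2*L))
302 - S(Q(6)) = 302 - √(84 + 2*(-10)) = 302 - √(84 - 20) = 302 - √64 = 302 - 1*8 = 302 - 8 = 294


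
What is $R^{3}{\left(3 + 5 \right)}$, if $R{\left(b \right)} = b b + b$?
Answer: $373248$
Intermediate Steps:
$R{\left(b \right)} = b + b^{2}$ ($R{\left(b \right)} = b^{2} + b = b + b^{2}$)
$R^{3}{\left(3 + 5 \right)} = \left(\left(3 + 5\right) \left(1 + \left(3 + 5\right)\right)\right)^{3} = \left(8 \left(1 + 8\right)\right)^{3} = \left(8 \cdot 9\right)^{3} = 72^{3} = 373248$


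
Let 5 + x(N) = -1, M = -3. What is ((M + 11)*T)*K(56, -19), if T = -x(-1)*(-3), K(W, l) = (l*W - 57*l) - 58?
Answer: 5616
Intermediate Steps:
x(N) = -6 (x(N) = -5 - 1 = -6)
K(W, l) = -58 - 57*l + W*l (K(W, l) = (W*l - 57*l) - 58 = (-57*l + W*l) - 58 = -58 - 57*l + W*l)
T = -18 (T = -1*(-6)*(-3) = 6*(-3) = -18)
((M + 11)*T)*K(56, -19) = ((-3 + 11)*(-18))*(-58 - 57*(-19) + 56*(-19)) = (8*(-18))*(-58 + 1083 - 1064) = -144*(-39) = 5616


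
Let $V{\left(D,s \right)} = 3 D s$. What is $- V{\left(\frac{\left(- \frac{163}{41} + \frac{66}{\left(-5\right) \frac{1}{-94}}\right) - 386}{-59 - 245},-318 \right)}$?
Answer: $- \frac{83197863}{31160} \approx -2670.0$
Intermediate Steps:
$V{\left(D,s \right)} = 3 D s$
$- V{\left(\frac{\left(- \frac{163}{41} + \frac{66}{\left(-5\right) \frac{1}{-94}}\right) - 386}{-59 - 245},-318 \right)} = - 3 \frac{\left(- \frac{163}{41} + \frac{66}{\left(-5\right) \frac{1}{-94}}\right) - 386}{-59 - 245} \left(-318\right) = - 3 \frac{\left(\left(-163\right) \frac{1}{41} + \frac{66}{\left(-5\right) \left(- \frac{1}{94}\right)}\right) - 386}{-304} \left(-318\right) = - 3 \left(\left(- \frac{163}{41} + \frac{66}{\frac{5}{94}}\right) - 386\right) \left(- \frac{1}{304}\right) \left(-318\right) = - 3 \left(\left(- \frac{163}{41} + 66 \cdot \frac{94}{5}\right) - 386\right) \left(- \frac{1}{304}\right) \left(-318\right) = - 3 \left(\left(- \frac{163}{41} + \frac{6204}{5}\right) - 386\right) \left(- \frac{1}{304}\right) \left(-318\right) = - 3 \left(\frac{253549}{205} - 386\right) \left(- \frac{1}{304}\right) \left(-318\right) = - 3 \cdot \frac{174419}{205} \left(- \frac{1}{304}\right) \left(-318\right) = - \frac{3 \left(-174419\right) \left(-318\right)}{62320} = \left(-1\right) \frac{83197863}{31160} = - \frac{83197863}{31160}$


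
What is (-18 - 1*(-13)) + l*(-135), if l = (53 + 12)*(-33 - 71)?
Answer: 912595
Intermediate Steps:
l = -6760 (l = 65*(-104) = -6760)
(-18 - 1*(-13)) + l*(-135) = (-18 - 1*(-13)) - 6760*(-135) = (-18 + 13) + 912600 = -5 + 912600 = 912595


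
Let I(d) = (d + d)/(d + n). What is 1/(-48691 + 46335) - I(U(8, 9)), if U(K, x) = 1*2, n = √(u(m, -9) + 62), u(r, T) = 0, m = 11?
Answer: 9395/68324 - 2*√62/29 ≈ -0.40553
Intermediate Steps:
n = √62 (n = √(0 + 62) = √62 ≈ 7.8740)
U(K, x) = 2
I(d) = 2*d/(d + √62) (I(d) = (d + d)/(d + √62) = (2*d)/(d + √62) = 2*d/(d + √62))
1/(-48691 + 46335) - I(U(8, 9)) = 1/(-48691 + 46335) - 2*2/(2 + √62) = 1/(-2356) - 4/(2 + √62) = -1/2356 - 4/(2 + √62)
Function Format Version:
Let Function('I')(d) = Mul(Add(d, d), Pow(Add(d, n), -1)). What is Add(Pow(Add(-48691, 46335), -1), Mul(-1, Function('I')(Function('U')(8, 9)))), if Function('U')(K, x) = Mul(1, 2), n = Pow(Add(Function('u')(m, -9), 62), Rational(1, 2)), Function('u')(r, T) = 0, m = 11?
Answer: Add(Rational(9395, 68324), Mul(Rational(-2, 29), Pow(62, Rational(1, 2)))) ≈ -0.40553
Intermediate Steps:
n = Pow(62, Rational(1, 2)) (n = Pow(Add(0, 62), Rational(1, 2)) = Pow(62, Rational(1, 2)) ≈ 7.8740)
Function('U')(K, x) = 2
Function('I')(d) = Mul(2, d, Pow(Add(d, Pow(62, Rational(1, 2))), -1)) (Function('I')(d) = Mul(Add(d, d), Pow(Add(d, Pow(62, Rational(1, 2))), -1)) = Mul(Mul(2, d), Pow(Add(d, Pow(62, Rational(1, 2))), -1)) = Mul(2, d, Pow(Add(d, Pow(62, Rational(1, 2))), -1)))
Add(Pow(Add(-48691, 46335), -1), Mul(-1, Function('I')(Function('U')(8, 9)))) = Add(Pow(Add(-48691, 46335), -1), Mul(-1, Mul(2, 2, Pow(Add(2, Pow(62, Rational(1, 2))), -1)))) = Add(Pow(-2356, -1), Mul(-1, Mul(4, Pow(Add(2, Pow(62, Rational(1, 2))), -1)))) = Add(Rational(-1, 2356), Mul(-4, Pow(Add(2, Pow(62, Rational(1, 2))), -1)))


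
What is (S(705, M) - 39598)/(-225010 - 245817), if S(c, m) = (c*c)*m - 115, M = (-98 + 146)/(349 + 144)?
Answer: -4278691/232117711 ≈ -0.018433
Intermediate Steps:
M = 48/493 ≈ 0.097363
S(c, m) = -115 + m*c² (S(c, m) = c²*m - 115 = m*c² - 115 = -115 + m*c²)
(S(705, M) - 39598)/(-225010 - 245817) = ((-115 + (48/493)*705²) - 39598)/(-225010 - 245817) = ((-115 + (48/493)*497025) - 39598)/(-470827) = ((-115 + 23857200/493) - 39598)*(-1/470827) = (23800505/493 - 39598)*(-1/470827) = (4278691/493)*(-1/470827) = -4278691/232117711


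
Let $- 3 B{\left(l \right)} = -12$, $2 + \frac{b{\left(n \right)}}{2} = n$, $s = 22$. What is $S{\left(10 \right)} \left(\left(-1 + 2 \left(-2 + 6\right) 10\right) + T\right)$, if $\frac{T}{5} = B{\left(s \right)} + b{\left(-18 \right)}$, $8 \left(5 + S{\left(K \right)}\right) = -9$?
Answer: $\frac{4949}{8} \approx 618.63$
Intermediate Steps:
$b{\left(n \right)} = -4 + 2 n$
$B{\left(l \right)} = 4$ ($B{\left(l \right)} = \left(- \frac{1}{3}\right) \left(-12\right) = 4$)
$S{\left(K \right)} = - \frac{49}{8}$ ($S{\left(K \right)} = -5 + \frac{1}{8} \left(-9\right) = -5 - \frac{9}{8} = - \frac{49}{8}$)
$T = -180$ ($T = 5 \left(4 + \left(-4 + 2 \left(-18\right)\right)\right) = 5 \left(4 - 40\right) = 5 \left(-36\right) = -180$)
$S{\left(10 \right)} \left(\left(-1 + 2 \left(-2 + 6\right) 10\right) + T\right) = - \frac{49 \left(\left(-1 + 2 \left(-2 + 6\right) 10\right) - 180\right)}{8} = - \frac{49 \left(\left(-1 + 2 \cdot 4 \cdot 10\right) - 180\right)}{8} = - \frac{49 \left(\left(-1 + 8 \cdot 10\right) - 180\right)}{8} = - \frac{49 \left(\left(-1 + 80\right) - 180\right)}{8} = - \frac{49 \left(79 - 180\right)}{8} = \left(- \frac{49}{8}\right) \left(-101\right) = \frac{4949}{8}$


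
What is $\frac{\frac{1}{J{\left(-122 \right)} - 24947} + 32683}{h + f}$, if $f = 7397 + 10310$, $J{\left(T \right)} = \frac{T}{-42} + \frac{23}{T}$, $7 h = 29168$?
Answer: $\frac{14620765688221}{9785287163835} \approx 1.4942$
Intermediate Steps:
$h = \frac{29168}{7}$ ($h = \frac{1}{7} \cdot 29168 = \frac{29168}{7} \approx 4166.9$)
$J{\left(T \right)} = \frac{23}{T} - \frac{T}{42}$ ($J{\left(T \right)} = T \left(- \frac{1}{42}\right) + \frac{23}{T} = - \frac{T}{42} + \frac{23}{T} = \frac{23}{T} - \frac{T}{42}$)
$f = 17707$
$\frac{\frac{1}{J{\left(-122 \right)} - 24947} + 32683}{h + f} = \frac{\frac{1}{\left(\frac{23}{-122} - - \frac{61}{21}\right) - 24947} + 32683}{\frac{29168}{7} + 17707} = \frac{\frac{1}{\left(23 \left(- \frac{1}{122}\right) + \frac{61}{21}\right) - 24947} + 32683}{\frac{153117}{7}} = \left(\frac{1}{\left(- \frac{23}{122} + \frac{61}{21}\right) - 24947} + 32683\right) \frac{7}{153117} = \left(\frac{1}{\frac{6959}{2562} - 24947} + 32683\right) \frac{7}{153117} = \left(\frac{1}{- \frac{63907255}{2562}} + 32683\right) \frac{7}{153117} = \left(- \frac{2562}{63907255} + 32683\right) \frac{7}{153117} = \frac{2088680812603}{63907255} \cdot \frac{7}{153117} = \frac{14620765688221}{9785287163835}$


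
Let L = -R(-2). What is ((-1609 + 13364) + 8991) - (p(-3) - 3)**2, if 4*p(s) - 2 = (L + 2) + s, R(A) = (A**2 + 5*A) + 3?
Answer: 20742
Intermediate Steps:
R(A) = 3 + A**2 + 5*A
L = 3 (L = -(3 + (-2)**2 + 5*(-2)) = -(3 + 4 - 10) = -1*(-3) = 3)
p(s) = 7/4 + s/4 (p(s) = 1/2 + ((3 + 2) + s)/4 = 1/2 + (5 + s)/4 = 1/2 + (5/4 + s/4) = 7/4 + s/4)
((-1609 + 13364) + 8991) - (p(-3) - 3)**2 = ((-1609 + 13364) + 8991) - ((7/4 + (1/4)*(-3)) - 3)**2 = (11755 + 8991) - ((7/4 - 3/4) - 3)**2 = 20746 - (1 - 3)**2 = 20746 - 1*(-2)**2 = 20746 - 1*4 = 20746 - 4 = 20742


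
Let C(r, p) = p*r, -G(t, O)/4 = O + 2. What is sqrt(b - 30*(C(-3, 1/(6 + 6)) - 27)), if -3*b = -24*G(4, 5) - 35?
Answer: sqrt(21786)/6 ≈ 24.600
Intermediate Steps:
G(t, O) = -8 - 4*O (G(t, O) = -4*(O + 2) = -4*(2 + O) = -8 - 4*O)
b = -637/3 (b = -(-24*(-8 - 4*5) - 35)/3 = -(-24*(-8 - 20) - 35)/3 = -(-24*(-28) - 35)/3 = -(672 - 35)/3 = -1/3*637 = -637/3 ≈ -212.33)
sqrt(b - 30*(C(-3, 1/(6 + 6)) - 27)) = sqrt(-637/3 - 30*(-3/(6 + 6) - 27)) = sqrt(-637/3 - 30*(-3/12 - 27)) = sqrt(-637/3 - 30*((1/12)*(-3) - 27)) = sqrt(-637/3 - 30*(-1/4 - 27)) = sqrt(-637/3 - 30*(-109/4)) = sqrt(-637/3 + 1635/2) = sqrt(3631/6) = sqrt(21786)/6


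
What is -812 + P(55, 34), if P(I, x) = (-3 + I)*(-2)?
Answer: -916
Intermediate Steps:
P(I, x) = 6 - 2*I
-812 + P(55, 34) = -812 + (6 - 2*55) = -812 + (6 - 110) = -812 - 104 = -916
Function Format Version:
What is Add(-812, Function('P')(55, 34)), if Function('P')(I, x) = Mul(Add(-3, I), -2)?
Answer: -916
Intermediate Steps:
Function('P')(I, x) = Add(6, Mul(-2, I))
Add(-812, Function('P')(55, 34)) = Add(-812, Add(6, Mul(-2, 55))) = Add(-812, Add(6, -110)) = Add(-812, -104) = -916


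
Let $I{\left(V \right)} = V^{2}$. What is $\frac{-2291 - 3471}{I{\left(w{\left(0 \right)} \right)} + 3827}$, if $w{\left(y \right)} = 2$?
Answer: $- \frac{5762}{3831} \approx -1.504$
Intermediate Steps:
$\frac{-2291 - 3471}{I{\left(w{\left(0 \right)} \right)} + 3827} = \frac{-2291 - 3471}{2^{2} + 3827} = - \frac{5762}{4 + 3827} = - \frac{5762}{3831}$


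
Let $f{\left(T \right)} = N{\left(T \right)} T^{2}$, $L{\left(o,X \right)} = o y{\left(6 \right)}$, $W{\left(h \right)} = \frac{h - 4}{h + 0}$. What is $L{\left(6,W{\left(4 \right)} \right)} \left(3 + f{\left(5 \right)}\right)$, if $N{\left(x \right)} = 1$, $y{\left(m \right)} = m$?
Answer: $1008$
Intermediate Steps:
$W{\left(h \right)} = \frac{-4 + h}{h}$
$L{\left(o,X \right)} = 6 o$ ($L{\left(o,X \right)} = o 6 = 6 o$)
$f{\left(T \right)} = T^{2}$ ($f{\left(T \right)} = 1 T^{2} = T^{2}$)
$L{\left(6,W{\left(4 \right)} \right)} \left(3 + f{\left(5 \right)}\right) = 6 \cdot 6 \left(3 + 5^{2}\right) = 36 \left(3 + 25\right) = 36 \cdot 28 = 1008$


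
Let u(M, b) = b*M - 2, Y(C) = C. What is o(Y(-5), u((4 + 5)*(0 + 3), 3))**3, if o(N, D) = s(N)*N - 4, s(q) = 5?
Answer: -24389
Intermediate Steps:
u(M, b) = -2 + M*b (u(M, b) = M*b - 2 = -2 + M*b)
o(N, D) = -4 + 5*N (o(N, D) = 5*N - 4 = -4 + 5*N)
o(Y(-5), u((4 + 5)*(0 + 3), 3))**3 = (-4 + 5*(-5))**3 = (-4 - 25)**3 = (-29)**3 = -24389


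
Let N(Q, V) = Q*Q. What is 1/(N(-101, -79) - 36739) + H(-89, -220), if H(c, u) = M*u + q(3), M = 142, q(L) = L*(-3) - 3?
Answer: -829365577/26538 ≈ -31252.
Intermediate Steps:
q(L) = -3 - 3*L (q(L) = -3*L - 3 = -3 - 3*L)
H(c, u) = -12 + 142*u (H(c, u) = 142*u + (-3 - 3*3) = 142*u + (-3 - 9) = 142*u - 12 = -12 + 142*u)
N(Q, V) = Q**2
1/(N(-101, -79) - 36739) + H(-89, -220) = 1/((-101)**2 - 36739) + (-12 + 142*(-220)) = 1/(10201 - 36739) + (-12 - 31240) = 1/(-26538) - 31252 = -1/26538 - 31252 = -829365577/26538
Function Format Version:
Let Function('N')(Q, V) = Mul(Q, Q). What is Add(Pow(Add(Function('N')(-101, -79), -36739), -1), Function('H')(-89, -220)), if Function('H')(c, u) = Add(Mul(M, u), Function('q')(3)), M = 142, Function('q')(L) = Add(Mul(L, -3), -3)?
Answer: Rational(-829365577, 26538) ≈ -31252.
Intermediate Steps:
Function('q')(L) = Add(-3, Mul(-3, L)) (Function('q')(L) = Add(Mul(-3, L), -3) = Add(-3, Mul(-3, L)))
Function('H')(c, u) = Add(-12, Mul(142, u)) (Function('H')(c, u) = Add(Mul(142, u), Add(-3, Mul(-3, 3))) = Add(Mul(142, u), Add(-3, -9)) = Add(Mul(142, u), -12) = Add(-12, Mul(142, u)))
Function('N')(Q, V) = Pow(Q, 2)
Add(Pow(Add(Function('N')(-101, -79), -36739), -1), Function('H')(-89, -220)) = Add(Pow(Add(Pow(-101, 2), -36739), -1), Add(-12, Mul(142, -220))) = Add(Pow(Add(10201, -36739), -1), Add(-12, -31240)) = Add(Pow(-26538, -1), -31252) = Add(Rational(-1, 26538), -31252) = Rational(-829365577, 26538)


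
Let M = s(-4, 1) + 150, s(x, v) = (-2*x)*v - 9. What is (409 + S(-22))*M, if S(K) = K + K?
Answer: 54385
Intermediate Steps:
s(x, v) = -9 - 2*v*x (s(x, v) = -2*v*x - 9 = -9 - 2*v*x)
S(K) = 2*K
M = 149 (M = (-9 - 2*1*(-4)) + 150 = (-9 + 8) + 150 = -1 + 150 = 149)
(409 + S(-22))*M = (409 + 2*(-22))*149 = (409 - 44)*149 = 365*149 = 54385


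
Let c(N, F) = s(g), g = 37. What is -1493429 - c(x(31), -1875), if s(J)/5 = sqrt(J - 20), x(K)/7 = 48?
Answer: -1493429 - 5*sqrt(17) ≈ -1.4935e+6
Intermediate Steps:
x(K) = 336 (x(K) = 7*48 = 336)
s(J) = 5*sqrt(-20 + J) (s(J) = 5*sqrt(J - 20) = 5*sqrt(-20 + J))
c(N, F) = 5*sqrt(17) (c(N, F) = 5*sqrt(-20 + 37) = 5*sqrt(17))
-1493429 - c(x(31), -1875) = -1493429 - 5*sqrt(17)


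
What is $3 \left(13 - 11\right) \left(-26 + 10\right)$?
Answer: $-96$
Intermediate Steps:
$3 \left(13 - 11\right) \left(-26 + 10\right) = 3 \cdot 2 \left(-16\right) = 3 \left(-32\right) = -96$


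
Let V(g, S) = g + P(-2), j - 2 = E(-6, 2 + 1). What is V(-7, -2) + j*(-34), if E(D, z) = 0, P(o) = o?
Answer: -77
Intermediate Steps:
j = 2 (j = 2 + 0 = 2)
V(g, S) = -2 + g (V(g, S) = g - 2 = -2 + g)
V(-7, -2) + j*(-34) = (-2 - 7) + 2*(-34) = -9 - 68 = -77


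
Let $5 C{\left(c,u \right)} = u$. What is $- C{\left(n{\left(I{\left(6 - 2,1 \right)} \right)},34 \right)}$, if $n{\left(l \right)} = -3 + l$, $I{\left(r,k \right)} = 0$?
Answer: $- \frac{34}{5} \approx -6.8$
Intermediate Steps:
$C{\left(c,u \right)} = \frac{u}{5}$
$- C{\left(n{\left(I{\left(6 - 2,1 \right)} \right)},34 \right)} = - \frac{34}{5}$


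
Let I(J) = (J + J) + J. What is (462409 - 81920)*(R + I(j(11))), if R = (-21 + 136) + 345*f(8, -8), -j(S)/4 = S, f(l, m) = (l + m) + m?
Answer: -1056617953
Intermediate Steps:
f(l, m) = l + 2*m
j(S) = -4*S
I(J) = 3*J (I(J) = 2*J + J = 3*J)
R = -2645 (R = (-21 + 136) + 345*(8 + 2*(-8)) = 115 + 345*(8 - 16) = 115 + 345*(-8) = 115 - 2760 = -2645)
(462409 - 81920)*(R + I(j(11))) = (462409 - 81920)*(-2645 + 3*(-4*11)) = 380489*(-2645 + 3*(-44)) = 380489*(-2645 - 132) = 380489*(-2777) = -1056617953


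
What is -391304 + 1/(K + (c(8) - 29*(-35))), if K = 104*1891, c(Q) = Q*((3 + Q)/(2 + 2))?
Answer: -77361192103/197701 ≈ -3.9130e+5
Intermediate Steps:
c(Q) = Q*(¾ + Q/4) (c(Q) = Q*((3 + Q)/4) = Q*((3 + Q)*(¼)) = Q*(¾ + Q/4))
K = 196664
-391304 + 1/(K + (c(8) - 29*(-35))) = -391304 + 1/(196664 + ((¼)*8*(3 + 8) - 29*(-35))) = -391304 + 1/(196664 + ((¼)*8*11 + 1015)) = -391304 + 1/(196664 + (22 + 1015)) = -391304 + 1/(196664 + 1037) = -391304 + 1/197701 = -77361192103/197701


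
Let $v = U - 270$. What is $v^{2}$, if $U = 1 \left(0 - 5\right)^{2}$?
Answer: $60025$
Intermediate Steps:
$U = 25$ ($U = 1 \left(-5\right)^{2} = 1 \cdot 25 = 25$)
$v = -245$ ($v = 25 - 270 = -245$)
$v^{2} = \left(-245\right)^{2} = 60025$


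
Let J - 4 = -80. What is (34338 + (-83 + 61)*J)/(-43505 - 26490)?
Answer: -7202/13999 ≈ -0.51447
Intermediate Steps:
J = -76 (J = 4 - 80 = -76)
(34338 + (-83 + 61)*J)/(-43505 - 26490) = (34338 + (-83 + 61)*(-76))/(-43505 - 26490) = (34338 - 22*(-76))/(-69995) = (34338 + 1672)*(-1/69995) = 36010*(-1/69995) = -7202/13999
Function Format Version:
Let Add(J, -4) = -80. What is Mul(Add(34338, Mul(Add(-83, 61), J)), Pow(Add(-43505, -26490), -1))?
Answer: Rational(-7202, 13999) ≈ -0.51447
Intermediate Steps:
J = -76 (J = Add(4, -80) = -76)
Mul(Add(34338, Mul(Add(-83, 61), J)), Pow(Add(-43505, -26490), -1)) = Mul(Add(34338, Mul(Add(-83, 61), -76)), Pow(Add(-43505, -26490), -1)) = Mul(Add(34338, Mul(-22, -76)), Pow(-69995, -1)) = Mul(Add(34338, 1672), Rational(-1, 69995)) = Mul(36010, Rational(-1, 69995)) = Rational(-7202, 13999)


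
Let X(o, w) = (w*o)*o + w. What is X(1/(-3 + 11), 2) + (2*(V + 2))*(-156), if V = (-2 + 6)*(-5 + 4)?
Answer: 20033/32 ≈ 626.03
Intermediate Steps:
X(o, w) = w + w*o² (X(o, w) = (o*w)*o + w = w*o² + w = w + w*o²)
V = -4 (V = 4*(-1) = -4)
X(1/(-3 + 11), 2) + (2*(V + 2))*(-156) = 2*(1 + (1/(-3 + 11))²) + (2*(-4 + 2))*(-156) = 2*(1 + (1/8)²) + (2*(-2))*(-156) = 2*(1 + (⅛)²) - 4*(-156) = 2*(1 + 1/64) + 624 = 2*(65/64) + 624 = 65/32 + 624 = 20033/32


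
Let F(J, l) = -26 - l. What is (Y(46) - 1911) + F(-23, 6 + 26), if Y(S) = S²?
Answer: 147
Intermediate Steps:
(Y(46) - 1911) + F(-23, 6 + 26) = (46² - 1911) + (-26 - (6 + 26)) = (2116 - 1911) + (-26 - 1*32) = 205 + (-26 - 32) = 205 - 58 = 147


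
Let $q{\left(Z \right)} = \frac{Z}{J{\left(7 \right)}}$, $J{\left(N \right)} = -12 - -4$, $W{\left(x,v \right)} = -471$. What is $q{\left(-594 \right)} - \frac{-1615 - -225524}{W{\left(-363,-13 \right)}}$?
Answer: $\frac{1035523}{1884} \approx 549.64$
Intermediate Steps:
$J{\left(N \right)} = -8$ ($J{\left(N \right)} = -12 + 4 = -8$)
$q{\left(Z \right)} = - \frac{Z}{8}$ ($q{\left(Z \right)} = \frac{Z}{-8} = Z \left(- \frac{1}{8}\right) = - \frac{Z}{8}$)
$q{\left(-594 \right)} - \frac{-1615 - -225524}{W{\left(-363,-13 \right)}} = \left(- \frac{1}{8}\right) \left(-594\right) - \frac{-1615 - -225524}{-471} = \frac{297}{4} - \left(-1615 + 225524\right) \left(- \frac{1}{471}\right) = \frac{297}{4} - 223909 \left(- \frac{1}{471}\right) = \frac{297}{4} - - \frac{223909}{471} = \frac{297}{4} + \frac{223909}{471} = \frac{1035523}{1884}$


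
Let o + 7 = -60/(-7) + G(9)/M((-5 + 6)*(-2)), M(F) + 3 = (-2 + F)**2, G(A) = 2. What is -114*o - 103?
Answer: -27271/91 ≈ -299.68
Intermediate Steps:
M(F) = -3 + (-2 + F)**2
o = 157/91 (o = -7 + (-60/(-7) + 2/(-3 + (-2 + (-5 + 6)*(-2))**2)) = -7 + (-60*(-1/7) + 2/(-3 + (-2 + 1*(-2))**2)) = -7 + (60/7 + 2/(-3 + (-2 - 2)**2)) = -7 + (60/7 + 2/(-3 + (-4)**2)) = -7 + (60/7 + 2/(-3 + 16)) = -7 + (60/7 + 2/13) = -7 + 794/91 = 157/91 ≈ 1.7253)
-114*o - 103 = -114*157/91 - 103 = -17898/91 - 103 = -27271/91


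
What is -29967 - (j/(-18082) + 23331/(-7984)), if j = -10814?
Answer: -2162950503565/72183344 ≈ -29965.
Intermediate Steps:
-29967 - (j/(-18082) + 23331/(-7984)) = -29967 - (-10814/(-18082) + 23331/(-7984)) = -29967 - (-10814*(-1/18082) + 23331*(-1/7984)) = -29967 - (5407/9041 - 23331/7984) = -29967 - 1*(-167766083/72183344) = -29967 + 167766083/72183344 = -2162950503565/72183344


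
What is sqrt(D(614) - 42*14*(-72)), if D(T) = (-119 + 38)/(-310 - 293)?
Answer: 3*sqrt(21116323)/67 ≈ 205.76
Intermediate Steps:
D(T) = 9/67 (D(T) = -81/(-603) = -81*(-1/603) = 9/67)
sqrt(D(614) - 42*14*(-72)) = sqrt(9/67 - 42*14*(-72)) = sqrt(9/67 - 588*(-72)) = sqrt(9/67 + 42336) = sqrt(2836521/67) = 3*sqrt(21116323)/67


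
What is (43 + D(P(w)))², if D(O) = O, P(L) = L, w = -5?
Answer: 1444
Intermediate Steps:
(43 + D(P(w)))² = (43 - 5)² = 38² = 1444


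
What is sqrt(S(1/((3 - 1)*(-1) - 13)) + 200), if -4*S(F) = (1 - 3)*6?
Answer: sqrt(203) ≈ 14.248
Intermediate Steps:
S(F) = 3 (S(F) = -(1 - 3)*6/4 = -(-1)*6/2 = -1/4*(-12) = 3)
sqrt(S(1/((3 - 1)*(-1) - 13)) + 200) = sqrt(3 + 200) = sqrt(203)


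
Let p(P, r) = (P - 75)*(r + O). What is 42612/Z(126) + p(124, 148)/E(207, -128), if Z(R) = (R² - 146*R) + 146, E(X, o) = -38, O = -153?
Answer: -518813/45106 ≈ -11.502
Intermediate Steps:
p(P, r) = (-153 + r)*(-75 + P) (p(P, r) = (P - 75)*(r - 153) = (-75 + P)*(-153 + r) = (-153 + r)*(-75 + P))
Z(R) = 146 + R² - 146*R
42612/Z(126) + p(124, 148)/E(207, -128) = 42612/(146 + 126² - 146*126) + (11475 - 153*124 - 75*148 + 124*148)/(-38) = 42612/(146 + 15876 - 18396) + (11475 - 18972 - 11100 + 18352)*(-1/38) = 42612/(-2374) - 245*(-1/38) = 42612*(-1/2374) + 245/38 = -21306/1187 + 245/38 = -518813/45106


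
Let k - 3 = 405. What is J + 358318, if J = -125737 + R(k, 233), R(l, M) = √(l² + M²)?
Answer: 232581 + √220753 ≈ 2.3305e+5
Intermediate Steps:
k = 408 (k = 3 + 405 = 408)
R(l, M) = √(M² + l²)
J = -125737 + √220753 (J = -125737 + √(233² + 408²) = -125737 + √(54289 + 166464) = -125737 + √220753 ≈ -1.2527e+5)
J + 358318 = (-125737 + √220753) + 358318 = 232581 + √220753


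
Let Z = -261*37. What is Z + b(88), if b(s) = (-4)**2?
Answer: -9641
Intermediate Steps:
b(s) = 16
Z = -9657
Z + b(88) = -9657 + 16 = -9641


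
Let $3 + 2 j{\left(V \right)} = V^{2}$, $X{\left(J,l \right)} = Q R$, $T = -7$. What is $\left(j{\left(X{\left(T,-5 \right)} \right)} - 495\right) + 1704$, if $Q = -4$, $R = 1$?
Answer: $\frac{2431}{2} \approx 1215.5$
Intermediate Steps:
$X{\left(J,l \right)} = -4$ ($X{\left(J,l \right)} = \left(-4\right) 1 = -4$)
$j{\left(V \right)} = - \frac{3}{2} + \frac{V^{2}}{2}$
$\left(j{\left(X{\left(T,-5 \right)} \right)} - 495\right) + 1704 = \left(\left(- \frac{3}{2} + \frac{\left(-4\right)^{2}}{2}\right) - 495\right) + 1704 = \left(\left(- \frac{3}{2} + \frac{1}{2} \cdot 16\right) - 495\right) + 1704 = \left(\left(- \frac{3}{2} + 8\right) - 495\right) + 1704 = \left(\frac{13}{2} - 495\right) + 1704 = - \frac{977}{2} + 1704 = \frac{2431}{2}$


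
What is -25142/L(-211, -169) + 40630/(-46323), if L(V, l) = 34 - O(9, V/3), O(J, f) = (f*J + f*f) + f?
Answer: 8942608244/1754946855 ≈ 5.0957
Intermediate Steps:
O(J, f) = f + f² + J*f (O(J, f) = (J*f + f²) + f = (f² + J*f) + f = f + f² + J*f)
L(V, l) = 34 - V*(10 + V/3)/3 (L(V, l) = 34 - V/3*(1 + 9 + V/3) = 34 - V/3*(10 + V/3) = 34 - V*(10 + V/3)/3)
-25142/L(-211, -169) + 40630/(-46323) = -25142/(34 - ⅑*(-211)*(30 - 211)) + 40630/(-46323) = -25142/(34 - ⅑*(-211)*(-181)) + 40630*(-1/46323) = -25142/(34 - 38191/9) - 40630/46323 = -25142/(-37885/9) - 40630/46323 = -25142*(-9/37885) - 40630/46323 = 226278/37885 - 40630/46323 = 8942608244/1754946855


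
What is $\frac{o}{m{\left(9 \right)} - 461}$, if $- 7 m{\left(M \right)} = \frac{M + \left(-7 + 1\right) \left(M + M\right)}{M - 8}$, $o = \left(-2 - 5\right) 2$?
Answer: $\frac{49}{1564} \approx 0.03133$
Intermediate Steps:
$o = -14$ ($o = \left(-7\right) 2 = -14$)
$m{\left(M \right)} = \frac{11 M}{7 \left(-8 + M\right)}$ ($m{\left(M \right)} = - \frac{\left(M + \left(-7 + 1\right) \left(M + M\right)\right) \frac{1}{M - 8}}{7} = - \frac{\left(M - 6 \cdot 2 M\right) \frac{1}{-8 + M}}{7} = - \frac{\left(M - 12 M\right) \frac{1}{-8 + M}}{7} = - \frac{- 11 M \frac{1}{-8 + M}}{7} = - \frac{\left(-11\right) M \frac{1}{-8 + M}}{7} = \frac{11 M}{7 \left(-8 + M\right)}$)
$\frac{o}{m{\left(9 \right)} - 461} = - \frac{14}{\frac{11}{7} \cdot 9 \frac{1}{-8 + 9} - 461} = - \frac{14}{\frac{11}{7} \cdot 9 \cdot 1^{-1} - 461} = - \frac{14}{\frac{11}{7} \cdot 9 \cdot 1 - 461} = - \frac{14}{\frac{99}{7} - 461} = - \frac{14}{- \frac{3128}{7}} = \left(-14\right) \left(- \frac{7}{3128}\right) = \frac{49}{1564}$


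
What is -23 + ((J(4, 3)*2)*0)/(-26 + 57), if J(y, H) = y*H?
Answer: -23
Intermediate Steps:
J(y, H) = H*y
-23 + ((J(4, 3)*2)*0)/(-26 + 57) = -23 + (((3*4)*2)*0)/(-26 + 57) = -23 + ((12*2)*0)/31 = -23 + (24*0)/31 = -23 + (1/31)*0 = -23 + 0 = -23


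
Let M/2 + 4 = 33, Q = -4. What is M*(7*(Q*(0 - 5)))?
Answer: 8120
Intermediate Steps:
M = 58 (M = -8 + 2*33 = -8 + 66 = 58)
M*(7*(Q*(0 - 5))) = 58*(7*(-4*(0 - 5))) = 58*(7*(-4*(-5))) = 58*(7*20) = 58*140 = 8120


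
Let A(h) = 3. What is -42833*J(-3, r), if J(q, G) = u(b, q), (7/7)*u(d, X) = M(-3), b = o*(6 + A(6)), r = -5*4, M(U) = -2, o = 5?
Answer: 85666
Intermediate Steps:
r = -20
b = 45 (b = 5*(6 + 3) = 5*9 = 45)
u(d, X) = -2
J(q, G) = -2
-42833*J(-3, r) = -42833*(-2) = 85666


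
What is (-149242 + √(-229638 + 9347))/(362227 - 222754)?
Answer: -149242/139473 + I*√220291/139473 ≈ -1.07 + 0.0033652*I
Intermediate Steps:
(-149242 + √(-229638 + 9347))/(362227 - 222754) = (-149242 + √(-220291))/139473 = (-149242 + I*√220291)*(1/139473) = -149242/139473 + I*√220291/139473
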